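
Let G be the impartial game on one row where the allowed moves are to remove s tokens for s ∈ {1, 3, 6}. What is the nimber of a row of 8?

2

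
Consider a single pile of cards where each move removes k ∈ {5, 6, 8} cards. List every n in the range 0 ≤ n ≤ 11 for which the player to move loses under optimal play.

Grundy values for subtraction set {5, 6, 8}:
g(0) = mex{} = 0
g(1) = mex{} = 0
g(2) = mex{} = 0
g(3) = mex{} = 0
g(4) = mex{} = 0
g(5) = mex{0} = 1
g(6) = mex{0} = 1
g(7) = mex{0} = 1
g(8) = mex{0} = 1
g(9) = mex{0} = 1
g(10) = mex{0,1} = 2
g(11) = mex{0,1} = 2
The P-positions (g = 0) in 0..11 are 0, 1, 2, 3, 4.

0, 1, 2, 3, 4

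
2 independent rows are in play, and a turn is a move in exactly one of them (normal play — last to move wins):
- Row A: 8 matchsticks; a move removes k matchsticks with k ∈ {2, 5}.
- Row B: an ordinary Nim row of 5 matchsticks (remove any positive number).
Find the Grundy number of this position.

5

For row A, compute g(0), g(1), … with moves {2, 5}:
g(0) = mex{} = 0
g(1) = mex{} = 0
g(2) = mex{0} = 1
g(3) = mex{0} = 1
g(4) = mex{1} = 0
g(5) = mex{0,1} = 2
g(6) = mex{0} = 1
g(7) = mex{1,2} = 0
g(8) = mex{1} = 0
So g(8) = 0.
Row B is a plain Nim row of size 5, so its Grundy value is 5.
The value of a disjunctive sum is the nim-sum of the parts.
Combined value = 0 XOR 5 = 5.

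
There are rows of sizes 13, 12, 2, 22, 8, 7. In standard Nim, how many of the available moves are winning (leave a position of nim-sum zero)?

Nim-sum: 13 XOR 12 XOR 2 XOR 22 XOR 8 XOR 7 = 26.
The overall nim-sum is X = 26. A row of size p has a winning move iff p XOR X < p (reduce it to p XOR X).
  13: 13 XOR 26 = 23 ≥ 13 — no move.
  12: 12 XOR 26 = 22 ≥ 12 — no move.
  2: 2 XOR 26 = 24 ≥ 2 — no move.
  22: 22 XOR 26 = 12 < 22 — winning move (to 12).
  8: 8 XOR 26 = 18 ≥ 8 — no move.
  7: 7 XOR 26 = 29 ≥ 7 — no move.
That gives 1 winning move.

1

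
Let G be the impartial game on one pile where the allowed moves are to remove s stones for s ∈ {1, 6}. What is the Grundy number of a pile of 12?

1

Compute g(0), g(1), … for moves {1, 6}:
g(0) = mex{} = 0
g(1) = mex{0} = 1
g(2) = mex{1} = 0
g(3) = mex{0} = 1
g(4) = mex{1} = 0
g(5) = mex{0} = 1
g(6) = mex{0,1} = 2
g(7) = mex{1,2} = 0
g(8) = mex{0} = 1
g(9) = mex{1} = 0
g(10) = mex{0} = 1
g(11) = mex{1} = 0
g(12) = mex{0,2} = 1
So g(12) = 1.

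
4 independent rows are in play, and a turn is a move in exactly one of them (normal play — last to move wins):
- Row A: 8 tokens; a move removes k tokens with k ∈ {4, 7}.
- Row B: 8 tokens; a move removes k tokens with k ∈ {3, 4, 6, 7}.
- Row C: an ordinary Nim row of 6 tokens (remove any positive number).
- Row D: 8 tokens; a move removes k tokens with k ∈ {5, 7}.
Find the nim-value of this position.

7

Grundy values for row A (subtraction set {4, 7}):
k:     0  1  2  3  4  5  6  7  8
g(k):  0  0  0  0  1  1  1  1  2
So g(8) = 2.
Grundy values for row B (subtraction set {3, 4, 6, 7}):
k:     0  1  2  3  4  5  6  7  8
g(k):  0  0  0  1  1  1  2  2  2
So g(8) = 2.
Row C is a plain Nim row of size 6, so its Grundy value is 6.
For row D, compute g(0), g(1), … with moves {5, 7}:
g(0) = mex{} = 0
g(1) = mex{} = 0
g(2) = mex{} = 0
g(3) = mex{} = 0
g(4) = mex{} = 0
g(5) = mex{0} = 1
g(6) = mex{0} = 1
g(7) = mex{0} = 1
g(8) = mex{0} = 1
So g(8) = 1.
The value of a disjunctive sum is the nim-sum of the parts.
Combined value = 2 XOR 2 XOR 6 XOR 1 = 7.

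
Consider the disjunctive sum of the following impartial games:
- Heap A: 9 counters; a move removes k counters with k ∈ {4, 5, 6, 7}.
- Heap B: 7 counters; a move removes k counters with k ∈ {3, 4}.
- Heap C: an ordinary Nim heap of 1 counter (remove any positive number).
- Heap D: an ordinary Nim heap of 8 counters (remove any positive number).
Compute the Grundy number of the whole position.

Grundy values for heap A (subtraction set {4, 5, 6, 7}):
k:     0  1  2  3  4  5  6  7  8  9
g(k):  0  0  0  0  1  1  1  1  2  2
So g(9) = 2.
Grundy values for heap B (subtraction set {3, 4}):
k:     0  1  2  3  4  5  6  7
g(k):  0  0  0  1  1  1  2  0
So g(7) = 0.
Heap C is a plain Nim heap of size 1, so its Grundy value is 1.
Heap D is a plain Nim heap of size 8, so its Grundy value is 8.
The value of a disjunctive sum is the nim-sum of the parts.
Combined value = 2 XOR 0 XOR 1 XOR 8 = 11.

11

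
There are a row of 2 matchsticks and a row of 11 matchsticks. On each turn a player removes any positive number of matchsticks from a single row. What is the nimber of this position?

9

Compute the nim-sum pairwise:
2 ⊕ 11 = 9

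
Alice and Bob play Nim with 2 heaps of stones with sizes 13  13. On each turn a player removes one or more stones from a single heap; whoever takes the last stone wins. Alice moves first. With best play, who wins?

Bob wins

Write each in binary and XOR column by column:
  1101  (13)
  1101  (13)
  ----
  0000  (0)
The nim-sum is 0, so this is a P-position: the player to move is in a losing position under optimal play; Alice is about to move from it and so loses — Bob wins.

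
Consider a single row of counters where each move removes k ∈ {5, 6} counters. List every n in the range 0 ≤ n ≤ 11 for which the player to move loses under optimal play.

0, 1, 2, 3, 4, 11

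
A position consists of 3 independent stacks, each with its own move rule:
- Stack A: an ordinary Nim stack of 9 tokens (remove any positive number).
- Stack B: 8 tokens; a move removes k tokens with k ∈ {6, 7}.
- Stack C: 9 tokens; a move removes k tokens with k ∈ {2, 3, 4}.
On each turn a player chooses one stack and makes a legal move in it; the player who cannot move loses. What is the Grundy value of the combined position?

Stack A is a plain Nim stack of size 9, so its Grundy value is 9.
Build the Grundy sequence for stack B with g(k) = mex{g(k−s) : s ∈ {6, 7}, s ≤ k}:
k:     0  1  2  3  4  5  6  7  8
g(k):  0  0  0  0  0  0  1  1  1
So g(8) = 1.
Build the Grundy sequence for stack C with g(k) = mex{g(k−s) : s ∈ {2, 3, 4}, s ≤ k}:
g(0) = mex{} = 0
g(1) = mex{} = 0
g(2) = mex{0} = 1
g(3) = mex{0} = 1
g(4) = mex{0,1} = 2
g(5) = mex{0,1} = 2
g(6) = mex{1,2} = 0
g(7) = mex{1,2} = 0
g(8) = mex{0,2} = 1
g(9) = mex{0,2} = 1
So g(9) = 1.
By the Sprague-Grundy theorem, the Grundy value of a sum of independent games is the XOR of the component values.
Combined value = 9 ⊕ 1 ⊕ 1 = 9.

9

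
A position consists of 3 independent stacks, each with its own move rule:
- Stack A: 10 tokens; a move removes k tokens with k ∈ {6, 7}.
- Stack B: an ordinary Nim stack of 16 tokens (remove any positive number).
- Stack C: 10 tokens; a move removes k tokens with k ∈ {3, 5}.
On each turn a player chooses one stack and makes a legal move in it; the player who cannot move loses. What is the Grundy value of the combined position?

Build the Grundy sequence for stack A with g(k) = mex{g(k−s) : s ∈ {6, 7}, s ≤ k}:
g(0) = mex{} = 0
g(1) = mex{} = 0
g(2) = mex{} = 0
g(3) = mex{} = 0
g(4) = mex{} = 0
g(5) = mex{} = 0
g(6) = mex{0} = 1
g(7) = mex{0} = 1
g(8) = mex{0} = 1
g(9) = mex{0} = 1
g(10) = mex{0} = 1
So g(10) = 1.
Stack B is a plain Nim stack of size 16, so its Grundy value is 16.
Grundy values for stack C (subtraction set {3, 5}):
g(0) = mex{} = 0
g(1) = mex{} = 0
g(2) = mex{} = 0
g(3) = mex{0} = 1
g(4) = mex{0} = 1
g(5) = mex{0} = 1
g(6) = mex{0,1} = 2
g(7) = mex{0,1} = 2
g(8) = mex{1} = 0
g(9) = mex{1,2} = 0
g(10) = mex{1,2} = 0
So g(10) = 0.
By the Sprague-Grundy theorem, the Grundy value of a sum of independent games is the XOR of the component values.
Combined value = 1 ⊕ 16 ⊕ 0 = 17.

17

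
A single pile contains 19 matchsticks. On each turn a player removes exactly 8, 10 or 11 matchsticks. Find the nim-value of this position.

Build the Grundy sequence with g(k) = mex{g(k−s) : s ∈ {8, 10, 11}, s ≤ k}:
k:     0  1  2  3  4  5  6  7  8  9 10 11 12 13 14 15 16 17 18 19
g(k):  0  0  0  0  0  0  0  0  1  1  1  1  1  1  1  1  2  2  2  0
So g(19) = 0.

0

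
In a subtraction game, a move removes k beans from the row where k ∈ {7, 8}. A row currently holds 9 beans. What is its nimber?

1

Build the Grundy sequence with g(k) = mex{g(k−s) : s ∈ {7, 8}, s ≤ k}:
g(0) = mex{} = 0
g(1) = mex{} = 0
g(2) = mex{} = 0
g(3) = mex{} = 0
g(4) = mex{} = 0
g(5) = mex{} = 0
g(6) = mex{} = 0
g(7) = mex{0} = 1
g(8) = mex{0} = 1
g(9) = mex{0} = 1
So g(9) = 1.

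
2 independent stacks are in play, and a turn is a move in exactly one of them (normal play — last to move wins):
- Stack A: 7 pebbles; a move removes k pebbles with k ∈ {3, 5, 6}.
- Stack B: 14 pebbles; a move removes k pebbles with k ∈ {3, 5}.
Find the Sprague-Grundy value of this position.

Grundy values for stack A (subtraction set {3, 5, 6}):
g(0) = mex{} = 0
g(1) = mex{} = 0
g(2) = mex{} = 0
g(3) = mex{0} = 1
g(4) = mex{0} = 1
g(5) = mex{0} = 1
g(6) = mex{0,1} = 2
g(7) = mex{0,1} = 2
So g(7) = 2.
Build the Grundy sequence for stack B with g(k) = mex{g(k−s) : s ∈ {3, 5}, s ≤ k}:
k:     0  1  2  3  4  5  6  7  8  9 10 11 12 13 14
g(k):  0  0  0  1  1  1  2  2  0  0  0  1  1  1  2
So g(14) = 2.
By the Sprague-Grundy theorem, the Grundy value of a sum of independent games is the XOR of the component values.
Combined value = 2 XOR 2 = 0.

0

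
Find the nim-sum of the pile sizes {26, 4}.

In binary:
  11010  (26)
  00100  (4)
  -----
  11110  (30)

30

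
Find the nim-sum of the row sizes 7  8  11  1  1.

4

Nim-sum: 7 XOR 8 XOR 11 XOR 1 XOR 1 = 4.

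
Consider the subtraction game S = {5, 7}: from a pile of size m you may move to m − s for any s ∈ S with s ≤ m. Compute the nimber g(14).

Build the Grundy sequence with g(k) = mex{g(k−s) : s ∈ {5, 7}, s ≤ k}:
g(0) = mex{} = 0
g(1) = mex{} = 0
g(2) = mex{} = 0
g(3) = mex{} = 0
g(4) = mex{} = 0
g(5) = mex{0} = 1
g(6) = mex{0} = 1
g(7) = mex{0} = 1
g(8) = mex{0} = 1
g(9) = mex{0} = 1
g(10) = mex{0,1} = 2
g(11) = mex{0,1} = 2
g(12) = mex{1} = 0
g(13) = mex{1} = 0
g(14) = mex{1} = 0
So g(14) = 0.

0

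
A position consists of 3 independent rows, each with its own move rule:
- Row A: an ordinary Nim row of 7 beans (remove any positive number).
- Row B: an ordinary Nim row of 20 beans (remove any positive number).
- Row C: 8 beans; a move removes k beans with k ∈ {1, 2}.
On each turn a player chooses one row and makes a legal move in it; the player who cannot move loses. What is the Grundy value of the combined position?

17

Row A is a plain Nim row of size 7, so its Grundy value is 7.
Row B is a plain Nim row of size 20, so its Grundy value is 20.
For row C, compute g(0), g(1), … with moves {1, 2}:
k:     0  1  2  3  4  5  6  7  8
g(k):  0  1  2  0  1  2  0  1  2
So g(8) = 2.
By the Sprague-Grundy theorem, the Grundy value of a sum of independent games is the XOR of the component values.
Combined value = 7 ⊕ 20 ⊕ 2 = 17.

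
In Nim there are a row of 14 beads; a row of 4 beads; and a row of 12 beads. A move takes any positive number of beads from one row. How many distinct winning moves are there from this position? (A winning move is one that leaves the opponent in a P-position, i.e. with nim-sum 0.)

3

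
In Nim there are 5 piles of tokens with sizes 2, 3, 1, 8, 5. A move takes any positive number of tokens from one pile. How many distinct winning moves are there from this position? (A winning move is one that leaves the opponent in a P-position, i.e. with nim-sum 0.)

1

Bitwise XOR of the heap sizes:
  0010  (2)
  0011  (3)
  0001  (1)
  1000  (8)
  0101  (5)
  ----
  1101  (13)
The overall nim-sum is X = 13. A pile of size p has a winning move iff p XOR X < p (reduce it to p XOR X).
  2: 2 XOR 13 = 15 ≥ 2 — no move.
  3: 3 XOR 13 = 14 ≥ 3 — no move.
  1: 1 XOR 13 = 12 ≥ 1 — no move.
  8: 8 XOR 13 = 5 < 8 — winning move (to 5).
  5: 5 XOR 13 = 8 ≥ 5 — no move.
That gives 1 winning move.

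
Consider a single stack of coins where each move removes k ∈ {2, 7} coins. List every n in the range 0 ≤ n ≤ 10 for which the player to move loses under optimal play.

0, 1, 4, 5, 9, 10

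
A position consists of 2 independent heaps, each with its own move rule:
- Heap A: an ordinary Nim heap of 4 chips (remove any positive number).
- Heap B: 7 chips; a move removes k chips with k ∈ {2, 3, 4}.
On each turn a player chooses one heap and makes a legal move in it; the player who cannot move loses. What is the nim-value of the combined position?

4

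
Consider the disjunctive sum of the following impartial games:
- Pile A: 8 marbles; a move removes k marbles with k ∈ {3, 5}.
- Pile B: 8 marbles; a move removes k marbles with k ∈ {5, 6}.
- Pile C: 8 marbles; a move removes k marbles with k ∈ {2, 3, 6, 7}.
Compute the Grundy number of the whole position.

3

For pile A, compute g(0), g(1), … with moves {3, 5}:
g(0) = mex{} = 0
g(1) = mex{} = 0
g(2) = mex{} = 0
g(3) = mex{0} = 1
g(4) = mex{0} = 1
g(5) = mex{0} = 1
g(6) = mex{0,1} = 2
g(7) = mex{0,1} = 2
g(8) = mex{1} = 0
So g(8) = 0.
For pile B, compute g(0), g(1), … with moves {5, 6}:
k:     0  1  2  3  4  5  6  7  8
g(k):  0  0  0  0  0  1  1  1  1
So g(8) = 1.
Build the Grundy sequence for pile C with g(k) = mex{g(k−s) : s ∈ {2, 3, 6, 7}, s ≤ k}:
g(0) = mex{} = 0
g(1) = mex{} = 0
g(2) = mex{0} = 1
g(3) = mex{0} = 1
g(4) = mex{0,1} = 2
g(5) = mex{1} = 0
g(6) = mex{0,1,2} = 3
g(7) = mex{0,2} = 1
g(8) = mex{0,1,3} = 2
So g(8) = 2.
By the Sprague-Grundy theorem, the Grundy value of a sum of independent games is the XOR of the component values.
Combined value = 0 XOR 1 XOR 2 = 3.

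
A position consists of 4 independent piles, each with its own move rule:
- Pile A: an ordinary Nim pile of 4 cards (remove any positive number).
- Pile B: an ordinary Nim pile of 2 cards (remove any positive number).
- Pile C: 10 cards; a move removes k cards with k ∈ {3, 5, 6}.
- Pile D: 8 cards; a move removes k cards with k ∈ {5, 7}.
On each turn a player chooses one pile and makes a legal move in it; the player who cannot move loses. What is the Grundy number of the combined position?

7

Pile A is a plain Nim pile of size 4, so its Grundy value is 4.
Pile B is a plain Nim pile of size 2, so its Grundy value is 2.
Build the Grundy sequence for pile C with g(k) = mex{g(k−s) : s ∈ {3, 5, 6}, s ≤ k}:
g(0) = mex{} = 0
g(1) = mex{} = 0
g(2) = mex{} = 0
g(3) = mex{0} = 1
g(4) = mex{0} = 1
g(5) = mex{0} = 1
g(6) = mex{0,1} = 2
g(7) = mex{0,1} = 2
g(8) = mex{0,1} = 2
g(9) = mex{1,2} = 0
g(10) = mex{1,2} = 0
So g(10) = 0.
Grundy values for pile D (subtraction set {5, 7}):
k:     0  1  2  3  4  5  6  7  8
g(k):  0  0  0  0  0  1  1  1  1
So g(8) = 1.
The value of a disjunctive sum is the nim-sum of the parts.
Combined value = 4 ⊕ 2 ⊕ 0 ⊕ 1 = 7.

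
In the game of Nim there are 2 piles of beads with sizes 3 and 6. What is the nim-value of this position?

Compute the nim-sum pairwise:
3 XOR 6 = 5

5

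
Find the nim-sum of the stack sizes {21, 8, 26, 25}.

30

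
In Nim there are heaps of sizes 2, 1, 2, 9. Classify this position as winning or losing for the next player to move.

Winning position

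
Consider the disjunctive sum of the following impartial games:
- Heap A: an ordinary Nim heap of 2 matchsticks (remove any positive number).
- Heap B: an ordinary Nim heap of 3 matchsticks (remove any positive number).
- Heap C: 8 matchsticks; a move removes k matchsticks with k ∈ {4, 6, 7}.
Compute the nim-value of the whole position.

3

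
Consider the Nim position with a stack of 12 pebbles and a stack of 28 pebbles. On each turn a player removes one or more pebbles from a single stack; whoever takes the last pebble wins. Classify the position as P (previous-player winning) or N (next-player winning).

Nim-sum: 12 ⊕ 28 = 16.
The nim-sum is 16 ≠ 0, so this is an N-position: the player to move can win.

N-position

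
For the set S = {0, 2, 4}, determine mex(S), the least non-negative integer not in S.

0 is in the set but 1 is not, so the mex is 1.

1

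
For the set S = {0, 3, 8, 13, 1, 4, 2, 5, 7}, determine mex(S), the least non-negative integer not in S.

The values 0, 1, 2, 3, 4, 5 are all present; 6 is the first non-negative integer missing from the set.

6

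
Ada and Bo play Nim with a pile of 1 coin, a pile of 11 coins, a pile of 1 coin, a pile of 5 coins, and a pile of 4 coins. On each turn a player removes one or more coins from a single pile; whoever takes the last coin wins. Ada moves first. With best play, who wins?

Ada wins

In binary:
  0001  (1)
  1011  (11)
  0001  (1)
  0101  (5)
  0100  (4)
  ----
  1010  (10)
The nim-sum is 10 ≠ 0, so this is an N-position: the player to move can win; Ada has a winning move.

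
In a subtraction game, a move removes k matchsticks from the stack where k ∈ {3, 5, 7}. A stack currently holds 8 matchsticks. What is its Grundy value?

Build the Grundy sequence with g(k) = mex{g(k−s) : s ∈ {3, 5, 7}, s ≤ k}:
k:     0  1  2  3  4  5  6  7  8
g(k):  0  0  0  1  1  1  2  2  2
So g(8) = 2.

2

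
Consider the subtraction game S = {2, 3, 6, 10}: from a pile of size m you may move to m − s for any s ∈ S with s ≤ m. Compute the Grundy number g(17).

2

Grundy values for subtraction set {2, 3, 6, 10}:
k:     0  1  2  3  4  5  6  7  8  9 10 11 12 13 14 15 16 17
g(k):  0  0  1  1  2  0  3  1  2  0  3  1  2  0  0  1  1  2
So g(17) = 2.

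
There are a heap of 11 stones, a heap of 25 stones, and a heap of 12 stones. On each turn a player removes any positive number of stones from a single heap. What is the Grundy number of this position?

Nim-sum: 11 ^ 25 ^ 12 = 30.

30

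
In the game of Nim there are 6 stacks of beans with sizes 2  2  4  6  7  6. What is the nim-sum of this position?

3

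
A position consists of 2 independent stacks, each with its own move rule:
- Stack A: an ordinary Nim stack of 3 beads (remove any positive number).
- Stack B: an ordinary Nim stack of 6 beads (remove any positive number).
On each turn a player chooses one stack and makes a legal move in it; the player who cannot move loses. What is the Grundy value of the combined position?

Stack A is a plain Nim stack of size 3, so its Grundy value is 3.
Stack B is a plain Nim stack of size 6, so its Grundy value is 6.
The value of a disjunctive sum is the nim-sum of the parts.
Combined value = 3 ⊕ 6 = 5.

5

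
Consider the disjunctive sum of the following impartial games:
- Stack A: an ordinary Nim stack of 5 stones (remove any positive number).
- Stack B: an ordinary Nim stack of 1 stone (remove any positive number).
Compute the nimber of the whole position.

4

Stack A is a plain Nim stack of size 5, so its Grundy value is 5.
Stack B is a plain Nim stack of size 1, so its Grundy value is 1.
By the Sprague-Grundy theorem, the Grundy value of a sum of independent games is the XOR of the component values.
Combined value = 5 XOR 1 = 4.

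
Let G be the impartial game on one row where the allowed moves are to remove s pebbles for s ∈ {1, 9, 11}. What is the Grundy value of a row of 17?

1

Compute g(0), g(1), … for moves {1, 9, 11}:
k:     0  1  2  3  4  5  6  7  8  9 10 11 12 13 14 15 16 17
g(k):  0  1  0  1  0  1  0  1  0  1  0  1  0  1  0  1  0  1
So g(17) = 1.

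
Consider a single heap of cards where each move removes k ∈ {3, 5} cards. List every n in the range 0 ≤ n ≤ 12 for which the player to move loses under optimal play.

Build the Grundy sequence with g(k) = mex{g(k−s) : s ∈ {3, 5}, s ≤ k}:
k:     0  1  2  3  4  5  6  7  8  9 10 11 12
g(k):  0  0  0  1  1  1  2  2  0  0  0  1  1
The P-positions (g = 0) in 0..12 are 0, 1, 2, 8, 9, 10.

0, 1, 2, 8, 9, 10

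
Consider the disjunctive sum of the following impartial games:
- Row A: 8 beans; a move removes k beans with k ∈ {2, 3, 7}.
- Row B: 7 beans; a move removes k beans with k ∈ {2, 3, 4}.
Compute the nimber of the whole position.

1

Grundy values for row A (subtraction set {2, 3, 7}):
g(0) = mex{} = 0
g(1) = mex{} = 0
g(2) = mex{0} = 1
g(3) = mex{0} = 1
g(4) = mex{0,1} = 2
g(5) = mex{1} = 0
g(6) = mex{1,2} = 0
g(7) = mex{0,2} = 1
g(8) = mex{0} = 1
So g(8) = 1.
For row B, compute g(0), g(1), … with moves {2, 3, 4}:
k:     0  1  2  3  4  5  6  7
g(k):  0  0  1  1  2  2  0  0
So g(7) = 0.
By the Sprague-Grundy theorem, the Grundy value of a sum of independent games is the XOR of the component values.
Combined value = 1 XOR 0 = 1.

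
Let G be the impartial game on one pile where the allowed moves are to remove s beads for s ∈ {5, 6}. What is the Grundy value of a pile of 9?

1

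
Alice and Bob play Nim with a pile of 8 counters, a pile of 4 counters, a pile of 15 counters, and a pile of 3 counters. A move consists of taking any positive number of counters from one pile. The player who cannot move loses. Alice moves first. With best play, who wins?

Bob wins

In binary:
  1000  (8)
  0100  (4)
  1111  (15)
  0011  (3)
  ----
  0000  (0)
The nim-sum is 0, so this is a P-position: the player to move is in a losing position under optimal play; Alice is about to move from it and so loses — Bob wins.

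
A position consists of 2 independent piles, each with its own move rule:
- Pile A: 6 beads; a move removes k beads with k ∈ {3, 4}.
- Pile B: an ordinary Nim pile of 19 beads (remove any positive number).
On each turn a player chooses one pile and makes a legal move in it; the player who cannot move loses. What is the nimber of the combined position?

Build the Grundy sequence for pile A with g(k) = mex{g(k−s) : s ∈ {3, 4}, s ≤ k}:
g(0) = mex{} = 0
g(1) = mex{} = 0
g(2) = mex{} = 0
g(3) = mex{0} = 1
g(4) = mex{0} = 1
g(5) = mex{0} = 1
g(6) = mex{0,1} = 2
So g(6) = 2.
Pile B is a plain Nim pile of size 19, so its Grundy value is 19.
The value of a disjunctive sum is the nim-sum of the parts.
Combined value = 2 ⊕ 19 = 17.

17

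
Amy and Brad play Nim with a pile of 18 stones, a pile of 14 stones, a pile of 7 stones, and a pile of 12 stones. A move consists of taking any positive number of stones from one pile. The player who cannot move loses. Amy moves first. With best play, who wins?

Amy wins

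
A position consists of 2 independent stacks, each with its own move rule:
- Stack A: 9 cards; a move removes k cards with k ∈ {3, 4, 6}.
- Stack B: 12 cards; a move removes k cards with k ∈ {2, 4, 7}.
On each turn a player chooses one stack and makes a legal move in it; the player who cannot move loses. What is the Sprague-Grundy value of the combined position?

Build the Grundy sequence for stack A with g(k) = mex{g(k−s) : s ∈ {3, 4, 6}, s ≤ k}:
k:     0  1  2  3  4  5  6  7  8  9
g(k):  0  0  0  1  1  1  2  2  2  0
So g(9) = 0.
For stack B, compute g(0), g(1), … with moves {2, 4, 7}:
k:     0  1  2  3  4  5  6  7  8  9 10 11 12
g(k):  0  0  1  1  2  2  0  3  1  0  2  1  0
So g(12) = 0.
The value of a disjunctive sum is the nim-sum of the parts.
Combined value = 0 ⊕ 0 = 0.

0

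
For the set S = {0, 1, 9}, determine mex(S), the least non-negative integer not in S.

The values 0, 1 are all present; 2 is the first non-negative integer missing from the set.

2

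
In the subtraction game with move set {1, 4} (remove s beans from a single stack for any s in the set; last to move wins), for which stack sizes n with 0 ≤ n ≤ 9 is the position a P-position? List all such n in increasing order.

Build the Grundy sequence with g(k) = mex{g(k−s) : s ∈ {1, 4}, s ≤ k}:
k:     0  1  2  3  4  5  6  7  8  9
g(k):  0  1  0  1  2  0  1  0  1  2
The P-positions (g = 0) in 0..9 are 0, 2, 5, 7.

0, 2, 5, 7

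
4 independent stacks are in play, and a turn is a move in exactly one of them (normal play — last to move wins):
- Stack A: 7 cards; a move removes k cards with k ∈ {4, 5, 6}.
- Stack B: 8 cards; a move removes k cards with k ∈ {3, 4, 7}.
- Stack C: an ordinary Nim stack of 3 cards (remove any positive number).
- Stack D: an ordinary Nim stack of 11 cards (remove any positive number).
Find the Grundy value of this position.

11

For stack A, compute g(0), g(1), … with moves {4, 5, 6}:
k:     0  1  2  3  4  5  6  7
g(k):  0  0  0  0  1  1  1  1
So g(7) = 1.
Build the Grundy sequence for stack B with g(k) = mex{g(k−s) : s ∈ {3, 4, 7}, s ≤ k}:
k:     0  1  2  3  4  5  6  7  8
g(k):  0  0  0  1  1  1  2  2  2
So g(8) = 2.
Stack C is a plain Nim stack of size 3, so its Grundy value is 3.
Stack D is a plain Nim stack of size 11, so its Grundy value is 11.
By the Sprague-Grundy theorem, the Grundy value of a sum of independent games is the XOR of the component values.
Combined value = 1 XOR 2 XOR 3 XOR 11 = 11.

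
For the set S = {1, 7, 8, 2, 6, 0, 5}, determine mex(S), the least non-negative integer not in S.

3

The values 0, 1, 2 are all present; 3 is the first non-negative integer missing from the set.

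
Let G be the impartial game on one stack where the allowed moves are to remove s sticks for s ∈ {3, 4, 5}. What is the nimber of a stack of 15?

2

Grundy values for subtraction set {3, 4, 5}:
k:     0  1  2  3  4  5  6  7  8  9 10 11 12 13 14 15
g(k):  0  0  0  1  1  1  2  2  0  0  0  1  1  1  2  2
So g(15) = 2.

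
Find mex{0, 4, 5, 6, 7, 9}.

0 is in the set but 1 is not, so the mex is 1.

1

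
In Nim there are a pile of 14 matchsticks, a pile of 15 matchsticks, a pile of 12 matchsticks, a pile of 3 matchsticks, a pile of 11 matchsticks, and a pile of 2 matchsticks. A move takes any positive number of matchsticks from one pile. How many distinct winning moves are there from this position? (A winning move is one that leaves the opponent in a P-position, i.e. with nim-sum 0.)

3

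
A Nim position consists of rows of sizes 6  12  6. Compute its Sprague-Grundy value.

12

Nim-sum: 6 XOR 12 XOR 6 = 12.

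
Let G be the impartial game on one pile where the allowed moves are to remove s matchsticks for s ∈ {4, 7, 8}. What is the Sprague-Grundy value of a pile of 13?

Compute g(0), g(1), … for moves {4, 7, 8}:
k:     0  1  2  3  4  5  6  7  8  9 10 11 12 13
g(k):  0  0  0  0  1  1  1  1  2  2  2  2  0  0
So g(13) = 0.

0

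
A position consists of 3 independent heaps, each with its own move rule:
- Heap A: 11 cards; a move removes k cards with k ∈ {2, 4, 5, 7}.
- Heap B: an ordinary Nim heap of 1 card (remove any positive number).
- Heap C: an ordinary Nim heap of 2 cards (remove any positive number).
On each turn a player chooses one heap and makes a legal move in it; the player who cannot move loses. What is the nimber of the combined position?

2

Grundy values for heap A (subtraction set {2, 4, 5, 7}):
k:     0  1  2  3  4  5  6  7  8  9 10 11
g(k):  0  0  1  1  2  2  3  3  4  0  0  1
So g(11) = 1.
Heap B is a plain Nim heap of size 1, so its Grundy value is 1.
Heap C is a plain Nim heap of size 2, so its Grundy value is 2.
By the Sprague-Grundy theorem, the Grundy value of a sum of independent games is the XOR of the component values.
Combined value = 1 ⊕ 1 ⊕ 2 = 2.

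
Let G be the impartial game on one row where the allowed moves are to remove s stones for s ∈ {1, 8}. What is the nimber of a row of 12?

1

Grundy values for subtraction set {1, 8}:
k:     0  1  2  3  4  5  6  7  8  9 10 11 12
g(k):  0  1  0  1  0  1  0  1  2  0  1  0  1
So g(12) = 1.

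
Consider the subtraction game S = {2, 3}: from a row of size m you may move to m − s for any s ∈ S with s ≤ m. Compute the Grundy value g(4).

2

Compute g(0), g(1), … for moves {2, 3}:
g(0) = mex{} = 0
g(1) = mex{} = 0
g(2) = mex{0} = 1
g(3) = mex{0} = 1
g(4) = mex{0,1} = 2
So g(4) = 2.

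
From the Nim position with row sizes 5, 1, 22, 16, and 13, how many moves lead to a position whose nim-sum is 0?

1

Nim-sum: 5 ^ 1 ^ 22 ^ 16 ^ 13 = 15.
The overall nim-sum is X = 15. A row of size p has a winning move iff p XOR X < p (reduce it to p XOR X).
  5: 5 XOR 15 = 10 ≥ 5 — no move.
  1: 1 XOR 15 = 14 ≥ 1 — no move.
  22: 22 XOR 15 = 25 ≥ 22 — no move.
  16: 16 XOR 15 = 31 ≥ 16 — no move.
  13: 13 XOR 15 = 2 < 13 — winning move (to 2).
That gives 1 winning move.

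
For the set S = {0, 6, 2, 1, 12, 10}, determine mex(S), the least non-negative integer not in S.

The values 0, 1, 2 are all present; 3 is the first non-negative integer missing from the set.

3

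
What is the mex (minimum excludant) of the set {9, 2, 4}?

0

0 is not in the set, so the mex is 0.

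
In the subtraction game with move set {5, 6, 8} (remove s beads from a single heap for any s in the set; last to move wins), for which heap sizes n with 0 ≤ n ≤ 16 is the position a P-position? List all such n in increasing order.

0, 1, 2, 3, 4, 13, 14, 15, 16

Build the Grundy sequence with g(k) = mex{g(k−s) : s ∈ {5, 6, 8}, s ≤ k}:
k:     0  1  2  3  4  5  6  7  8  9 10 11 12 13 14 15 16
g(k):  0  0  0  0  0  1  1  1  1  1  2  2  2  0  0  0  0
The P-positions (g = 0) in 0..16 are 0, 1, 2, 3, 4, 13, 14, 15, 16.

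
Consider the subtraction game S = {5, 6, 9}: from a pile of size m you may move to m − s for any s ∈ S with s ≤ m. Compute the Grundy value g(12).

2

Build the Grundy sequence with g(k) = mex{g(k−s) : s ∈ {5, 6, 9}, s ≤ k}:
g(0) = mex{} = 0
g(1) = mex{} = 0
g(2) = mex{} = 0
g(3) = mex{} = 0
g(4) = mex{} = 0
g(5) = mex{0} = 1
g(6) = mex{0} = 1
g(7) = mex{0} = 1
g(8) = mex{0} = 1
g(9) = mex{0} = 1
g(10) = mex{0,1} = 2
g(11) = mex{0,1} = 2
g(12) = mex{0,1} = 2
So g(12) = 2.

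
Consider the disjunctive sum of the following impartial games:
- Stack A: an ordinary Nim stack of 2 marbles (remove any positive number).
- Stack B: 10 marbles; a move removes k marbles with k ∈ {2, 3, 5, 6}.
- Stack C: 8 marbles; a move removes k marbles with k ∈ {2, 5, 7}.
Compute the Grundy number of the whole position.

1

Stack A is a plain Nim stack of size 2, so its Grundy value is 2.
For stack B, compute g(0), g(1), … with moves {2, 3, 5, 6}:
g(0) = mex{} = 0
g(1) = mex{} = 0
g(2) = mex{0} = 1
g(3) = mex{0} = 1
g(4) = mex{0,1} = 2
g(5) = mex{0,1} = 2
g(6) = mex{0,1,2} = 3
g(7) = mex{0,1,2} = 3
g(8) = mex{1,2,3} = 0
g(9) = mex{1,2,3} = 0
g(10) = mex{0,2,3} = 1
So g(10) = 1.
Grundy values for stack C (subtraction set {2, 5, 7}):
k:     0  1  2  3  4  5  6  7  8
g(k):  0  0  1  1  0  2  1  3  2
So g(8) = 2.
By the Sprague-Grundy theorem, the Grundy value of a sum of independent games is the XOR of the component values.
Combined value = 2 XOR 1 XOR 2 = 1.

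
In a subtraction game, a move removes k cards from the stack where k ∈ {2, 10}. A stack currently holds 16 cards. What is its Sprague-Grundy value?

0

Grundy values for subtraction set {2, 10}:
k:     0  1  2  3  4  5  6  7  8  9 10 11 12 13 14 15 16
g(k):  0  0  1  1  0  0  1  1  0  0  1  1  0  0  1  1  0
So g(16) = 0.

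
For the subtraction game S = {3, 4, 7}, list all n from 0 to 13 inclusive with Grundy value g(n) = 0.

0, 1, 2, 10, 11, 12

Compute g(0), g(1), … for moves {3, 4, 7}:
g(0) = mex{} = 0
g(1) = mex{} = 0
g(2) = mex{} = 0
g(3) = mex{0} = 1
g(4) = mex{0} = 1
g(5) = mex{0} = 1
g(6) = mex{0,1} = 2
g(7) = mex{0,1} = 2
g(8) = mex{0,1} = 2
g(9) = mex{0,1,2} = 3
g(10) = mex{1,2} = 0
g(11) = mex{1,2} = 0
g(12) = mex{1,2,3} = 0
g(13) = mex{0,2,3} = 1
The P-positions (g = 0) in 0..13 are 0, 1, 2, 10, 11, 12.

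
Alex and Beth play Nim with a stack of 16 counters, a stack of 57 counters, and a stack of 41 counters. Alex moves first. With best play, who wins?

Beth wins

Nim-sum: 16 ^ 57 ^ 41 = 0.
The nim-sum is 0, so this is a P-position: the player to move is in a losing position under optimal play; Alex is about to move from it and so loses — Beth wins.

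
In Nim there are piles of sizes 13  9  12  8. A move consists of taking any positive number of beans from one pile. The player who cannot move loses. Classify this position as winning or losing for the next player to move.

Losing position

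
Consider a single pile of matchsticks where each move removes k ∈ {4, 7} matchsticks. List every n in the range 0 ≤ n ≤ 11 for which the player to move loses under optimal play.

0, 1, 2, 3, 11

Grundy values for subtraction set {4, 7}:
k:     0  1  2  3  4  5  6  7  8  9 10 11
g(k):  0  0  0  0  1  1  1  1  2  2  2  0
The P-positions (g = 0) in 0..11 are 0, 1, 2, 3, 11.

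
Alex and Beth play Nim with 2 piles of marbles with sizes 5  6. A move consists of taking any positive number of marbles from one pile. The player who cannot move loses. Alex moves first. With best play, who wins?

Alex wins

Write each in binary and XOR column by column:
  101  (5)
  110  (6)
  ---
  011  (3)
The nim-sum is 3 ≠ 0, so this is an N-position: the player to move can win; Alex has a winning move.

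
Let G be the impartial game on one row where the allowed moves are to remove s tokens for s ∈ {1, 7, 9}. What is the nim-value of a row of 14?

0

Compute g(0), g(1), … for moves {1, 7, 9}:
g(0) = mex{} = 0
g(1) = mex{0} = 1
g(2) = mex{1} = 0
g(3) = mex{0} = 1
g(4) = mex{1} = 0
g(5) = mex{0} = 1
g(6) = mex{1} = 0
g(7) = mex{0} = 1
g(8) = mex{1} = 0
g(9) = mex{0} = 1
g(10) = mex{1} = 0
g(11) = mex{0} = 1
g(12) = mex{1} = 0
g(13) = mex{0} = 1
g(14) = mex{1} = 0
So g(14) = 0.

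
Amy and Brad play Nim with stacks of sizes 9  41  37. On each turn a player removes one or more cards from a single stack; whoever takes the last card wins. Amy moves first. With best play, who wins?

Compute the nim-sum pairwise:
9 ⊕ 41 = 32
32 ⊕ 37 = 5
The nim-sum is 5 ≠ 0, so this is an N-position: the player to move can win; Amy has a winning move.

Amy wins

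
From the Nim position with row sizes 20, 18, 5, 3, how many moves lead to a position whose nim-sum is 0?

Write each in binary and XOR column by column:
  10100  (20)
  10010  (18)
  00101  (5)
  00011  (3)
  -----
  00000  (0)
The nim-sum is already 0, so every move leaves a nonzero nim-sum — there are no winning moves.

0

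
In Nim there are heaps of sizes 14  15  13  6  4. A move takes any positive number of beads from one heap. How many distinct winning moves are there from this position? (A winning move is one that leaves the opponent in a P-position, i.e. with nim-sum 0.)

3

Nim-sum: 14 ^ 15 ^ 13 ^ 6 ^ 4 = 14.
The overall nim-sum is X = 14. A heap of size p has a winning move iff p XOR X < p (reduce it to p XOR X).
  14: 14 XOR 14 = 0 < 14 — winning move (to 0).
  15: 15 XOR 14 = 1 < 15 — winning move (to 1).
  13: 13 XOR 14 = 3 < 13 — winning move (to 3).
  6: 6 XOR 14 = 8 ≥ 6 — no move.
  4: 4 XOR 14 = 10 ≥ 4 — no move.
That gives 3 winning moves.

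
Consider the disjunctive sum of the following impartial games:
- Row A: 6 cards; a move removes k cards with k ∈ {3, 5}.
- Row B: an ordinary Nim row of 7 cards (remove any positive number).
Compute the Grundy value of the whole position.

Build the Grundy sequence for row A with g(k) = mex{g(k−s) : s ∈ {3, 5}, s ≤ k}:
g(0) = mex{} = 0
g(1) = mex{} = 0
g(2) = mex{} = 0
g(3) = mex{0} = 1
g(4) = mex{0} = 1
g(5) = mex{0} = 1
g(6) = mex{0,1} = 2
So g(6) = 2.
Row B is a plain Nim row of size 7, so its Grundy value is 7.
The value of a disjunctive sum is the nim-sum of the parts.
Combined value = 2 ⊕ 7 = 5.

5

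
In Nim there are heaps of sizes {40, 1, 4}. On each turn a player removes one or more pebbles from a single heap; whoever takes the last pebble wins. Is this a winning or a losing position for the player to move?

Winning position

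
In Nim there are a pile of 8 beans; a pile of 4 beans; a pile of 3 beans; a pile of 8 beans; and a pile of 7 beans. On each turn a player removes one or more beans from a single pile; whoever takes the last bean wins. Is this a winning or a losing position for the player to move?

Losing position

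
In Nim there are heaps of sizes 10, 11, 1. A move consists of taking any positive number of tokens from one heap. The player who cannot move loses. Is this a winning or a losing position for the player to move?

Compute the nim-sum pairwise:
10 ^ 11 = 1
1 ^ 1 = 0
The nim-sum is 0, so this is a P-position: the player to move is in a losing position under optimal play.

Losing position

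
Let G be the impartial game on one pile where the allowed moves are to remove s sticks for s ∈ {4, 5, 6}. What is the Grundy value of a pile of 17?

Build the Grundy sequence with g(k) = mex{g(k−s) : s ∈ {4, 5, 6}, s ≤ k}:
k:     0  1  2  3  4  5  6  7  8  9 10 11 12 13 14 15 16 17
g(k):  0  0  0  0  1  1  1  1  2  2  0  0  0  0  1  1  1  1
So g(17) = 1.

1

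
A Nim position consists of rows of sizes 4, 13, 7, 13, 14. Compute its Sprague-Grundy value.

13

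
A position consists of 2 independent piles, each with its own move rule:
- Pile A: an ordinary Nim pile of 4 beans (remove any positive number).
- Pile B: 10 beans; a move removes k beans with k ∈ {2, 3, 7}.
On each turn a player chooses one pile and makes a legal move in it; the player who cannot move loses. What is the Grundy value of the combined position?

4

Pile A is a plain Nim pile of size 4, so its Grundy value is 4.
Build the Grundy sequence for pile B with g(k) = mex{g(k−s) : s ∈ {2, 3, 7}, s ≤ k}:
k:     0  1  2  3  4  5  6  7  8  9 10
g(k):  0  0  1  1  2  0  0  1  1  2  0
So g(10) = 0.
The value of a disjunctive sum is the nim-sum of the parts.
Combined value = 4 XOR 0 = 4.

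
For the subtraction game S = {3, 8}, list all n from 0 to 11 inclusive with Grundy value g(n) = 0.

0, 1, 2, 6, 7, 11

Compute g(0), g(1), … for moves {3, 8}:
k:     0  1  2  3  4  5  6  7  8  9 10 11
g(k):  0  0  0  1  1  1  0  0  2  1  1  0
The P-positions (g = 0) in 0..11 are 0, 1, 2, 6, 7, 11.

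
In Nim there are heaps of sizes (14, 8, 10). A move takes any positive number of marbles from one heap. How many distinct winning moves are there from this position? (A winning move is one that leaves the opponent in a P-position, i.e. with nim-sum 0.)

In binary:
  1110  (14)
  1000  (8)
  1010  (10)
  ----
  1100  (12)
The overall nim-sum is X = 12. A heap of size p has a winning move iff p XOR X < p (reduce it to p XOR X).
  14: 14 XOR 12 = 2 < 14 — winning move (to 2).
  8: 8 XOR 12 = 4 < 8 — winning move (to 4).
  10: 10 XOR 12 = 6 < 10 — winning move (to 6).
That gives 3 winning moves.

3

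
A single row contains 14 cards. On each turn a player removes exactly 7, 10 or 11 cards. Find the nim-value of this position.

2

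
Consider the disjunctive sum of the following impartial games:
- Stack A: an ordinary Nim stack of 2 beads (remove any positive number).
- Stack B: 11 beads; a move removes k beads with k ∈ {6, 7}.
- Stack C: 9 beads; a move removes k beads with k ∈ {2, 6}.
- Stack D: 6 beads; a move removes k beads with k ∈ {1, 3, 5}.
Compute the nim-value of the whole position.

3

Stack A is a plain Nim stack of size 2, so its Grundy value is 2.
For stack B, compute g(0), g(1), … with moves {6, 7}:
g(0) = mex{} = 0
g(1) = mex{} = 0
g(2) = mex{} = 0
g(3) = mex{} = 0
g(4) = mex{} = 0
g(5) = mex{} = 0
g(6) = mex{0} = 1
g(7) = mex{0} = 1
g(8) = mex{0} = 1
g(9) = mex{0} = 1
g(10) = mex{0} = 1
g(11) = mex{0} = 1
So g(11) = 1.
Build the Grundy sequence for stack C with g(k) = mex{g(k−s) : s ∈ {2, 6}, s ≤ k}:
k:     0  1  2  3  4  5  6  7  8  9
g(k):  0  0  1  1  0  0  1  1  0  0
So g(9) = 0.
For stack D, compute g(0), g(1), … with moves {1, 3, 5}:
k:     0  1  2  3  4  5  6
g(k):  0  1  0  1  0  1  0
So g(6) = 0.
The value of a disjunctive sum is the nim-sum of the parts.
Combined value = 2 ⊕ 1 ⊕ 0 ⊕ 0 = 3.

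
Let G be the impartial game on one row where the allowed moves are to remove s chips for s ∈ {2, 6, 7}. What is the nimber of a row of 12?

Grundy values for subtraction set {2, 6, 7}:
k:     0  1  2  3  4  5  6  7  8  9 10 11 12
g(k):  0  0  1  1  0  0  1  1  2  0  3  1  2
So g(12) = 2.

2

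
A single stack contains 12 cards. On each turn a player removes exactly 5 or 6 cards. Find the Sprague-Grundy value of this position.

0

Grundy values for subtraction set {5, 6}:
k:     0  1  2  3  4  5  6  7  8  9 10 11 12
g(k):  0  0  0  0  0  1  1  1  1  1  2  0  0
So g(12) = 0.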